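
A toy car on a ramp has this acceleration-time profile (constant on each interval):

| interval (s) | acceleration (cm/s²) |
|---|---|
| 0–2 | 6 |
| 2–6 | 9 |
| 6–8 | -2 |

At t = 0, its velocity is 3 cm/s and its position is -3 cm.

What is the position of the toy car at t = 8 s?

245 cm

On each constant-a segment, Δv = aΔt and Δx = v₀Δt + ½aΔt²; chain segment to segment.
0–2 s: v starts 3 cm/s; Δx = 3·2 + ½·6·2² = 18 cm; v ends 15 cm/s.
2–6 s: v starts 15 cm/s; Δx = 15·4 + ½·9·4² = 132 cm; v ends 51 cm/s.
6–8 s: v starts 51 cm/s; Δx = 51·2 + ½·-2·2² = 98 cm; v ends 47 cm/s.
x(8) = -3 + Σ Δx = 245 cm.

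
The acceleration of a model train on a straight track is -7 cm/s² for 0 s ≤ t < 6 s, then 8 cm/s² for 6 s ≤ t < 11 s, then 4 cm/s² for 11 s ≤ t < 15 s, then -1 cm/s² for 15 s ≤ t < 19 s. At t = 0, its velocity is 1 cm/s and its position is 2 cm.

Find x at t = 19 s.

-143 cm

On each constant-a segment, Δv = aΔt and Δx = v₀Δt + ½aΔt²; chain segment to segment.
0–6 s: v starts 1 cm/s; Δx = 1·6 + ½·-7·6² = -120 cm; v ends -41 cm/s.
6–11 s: v starts -41 cm/s; Δx = -41·5 + ½·8·5² = -105 cm; v ends -1 cm/s.
11–15 s: v starts -1 cm/s; Δx = -1·4 + ½·4·4² = 28 cm; v ends 15 cm/s.
15–19 s: v starts 15 cm/s; Δx = 15·4 + ½·-1·4² = 52 cm; v ends 11 cm/s.
x(19) = 2 + Σ Δx = -143 cm.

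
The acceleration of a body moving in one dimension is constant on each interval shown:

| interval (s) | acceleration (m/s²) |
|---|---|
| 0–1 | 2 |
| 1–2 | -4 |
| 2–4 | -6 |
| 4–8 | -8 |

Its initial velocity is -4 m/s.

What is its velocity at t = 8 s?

-50 m/s

Δv equals the area under the a-t graph; then v = v₀ + Δv.
0–1 s: 2 × 1 = 2 m/s
1–2 s: -4 × 1 = -4 m/s
2–4 s: -6 × 2 = -12 m/s
4–8 s: -8 × 4 = -32 m/s
Δv = -46 m/s, so v(8) = -4 + (-46) = -50 m/s.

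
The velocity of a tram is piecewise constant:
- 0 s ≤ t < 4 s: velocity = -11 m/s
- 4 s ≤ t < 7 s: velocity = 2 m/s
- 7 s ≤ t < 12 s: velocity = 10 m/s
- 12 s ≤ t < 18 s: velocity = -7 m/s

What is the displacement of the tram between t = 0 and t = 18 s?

-30 m

Displacement is the signed area under the v-t curve.
0–4 s: -11 × 4 = -44 m
4–7 s: 2 × 3 = 6 m
7–12 s: 10 × 5 = 50 m
12–18 s: -7 × 6 = -42 m
Net displacement = -30 m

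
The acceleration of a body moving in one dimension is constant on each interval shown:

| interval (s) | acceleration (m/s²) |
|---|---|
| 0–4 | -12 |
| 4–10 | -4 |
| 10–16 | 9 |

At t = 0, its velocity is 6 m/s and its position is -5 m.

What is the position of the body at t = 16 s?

On each constant-a segment, Δv = aΔt and Δx = v₀Δt + ½aΔt²; chain segment to segment.
0–4 s: v starts 6 m/s; Δx = 6·4 + ½·-12·4² = -72 m; v ends -42 m/s.
4–10 s: v starts -42 m/s; Δx = -42·6 + ½·-4·6² = -324 m; v ends -66 m/s.
10–16 s: v starts -66 m/s; Δx = -66·6 + ½·9·6² = -234 m; v ends -12 m/s.
x(16) = -5 + Σ Δx = -635 m.

-635 m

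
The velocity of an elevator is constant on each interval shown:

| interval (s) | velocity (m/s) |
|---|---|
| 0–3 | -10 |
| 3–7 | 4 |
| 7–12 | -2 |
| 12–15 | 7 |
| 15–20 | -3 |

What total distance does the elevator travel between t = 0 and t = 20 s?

92 m

Distance (not displacement) is the total path length: add the absolute areas under v-t.
0–3 s: |-10| × 3 = 30 m
3–7 s: |4| × 4 = 16 m
7–12 s: |-2| × 5 = 10 m
12–15 s: |7| × 3 = 21 m
15–20 s: |-3| × 5 = 15 m
Total distance = 92 m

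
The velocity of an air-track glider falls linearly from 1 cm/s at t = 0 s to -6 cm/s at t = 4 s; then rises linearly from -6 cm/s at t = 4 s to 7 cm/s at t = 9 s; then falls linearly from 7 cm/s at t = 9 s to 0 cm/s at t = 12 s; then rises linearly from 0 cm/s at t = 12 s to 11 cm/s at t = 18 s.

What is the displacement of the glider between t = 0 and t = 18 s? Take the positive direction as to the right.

Net displacement equals the area under the velocity-time graph (areas below the axis count negative).
0–4 s: ½(1 + -6)(4) = -10 cm
4–9 s: ½(-6 + 7)(5) = 2.5 cm
9–12 s: ½(7 + 0)(3) = 10.5 cm
12–18 s: ½(0 + 11)(6) = 33 cm
Net displacement = 36 cm

36 cm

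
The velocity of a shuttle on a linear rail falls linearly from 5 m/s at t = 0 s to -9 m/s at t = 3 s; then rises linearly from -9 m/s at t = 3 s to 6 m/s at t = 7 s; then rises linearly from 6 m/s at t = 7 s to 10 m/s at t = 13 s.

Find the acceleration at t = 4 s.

Acceleration is the slope of the v-t graph on 3–7 s: (6 − -9)/(7 − 3) = 3.75 m/s².

3.75 m/s²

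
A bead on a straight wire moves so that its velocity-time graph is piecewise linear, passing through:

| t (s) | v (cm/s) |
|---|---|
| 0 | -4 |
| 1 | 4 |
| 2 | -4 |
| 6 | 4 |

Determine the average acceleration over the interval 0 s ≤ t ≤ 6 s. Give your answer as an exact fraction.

Average acceleration = Δv/Δt = (4 − -4)/(6 − 0) = 4/3 cm/s².

4/3 cm/s²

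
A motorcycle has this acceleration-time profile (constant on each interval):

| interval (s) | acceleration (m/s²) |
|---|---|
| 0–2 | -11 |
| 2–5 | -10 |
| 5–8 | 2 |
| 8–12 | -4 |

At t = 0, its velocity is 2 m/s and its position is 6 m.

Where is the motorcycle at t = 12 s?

On each constant-a segment, Δv = aΔt and Δx = v₀Δt + ½aΔt²; chain segment to segment.
0–2 s: v starts 2 m/s; Δx = 2·2 + ½·-11·2² = -18 m; v ends -20 m/s.
2–5 s: v starts -20 m/s; Δx = -20·3 + ½·-10·3² = -105 m; v ends -50 m/s.
5–8 s: v starts -50 m/s; Δx = -50·3 + ½·2·3² = -141 m; v ends -44 m/s.
8–12 s: v starts -44 m/s; Δx = -44·4 + ½·-4·4² = -208 m; v ends -60 m/s.
x(12) = 6 + Σ Δx = -466 m.

-466 m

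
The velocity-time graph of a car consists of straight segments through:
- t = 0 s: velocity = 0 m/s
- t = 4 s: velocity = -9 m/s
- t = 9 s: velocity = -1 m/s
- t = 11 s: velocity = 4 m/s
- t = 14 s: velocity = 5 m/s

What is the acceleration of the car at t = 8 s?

1.6 m/s²

Acceleration is the slope of the v-t graph on 4–9 s: (-1 − -9)/(9 − 4) = 1.6 m/s².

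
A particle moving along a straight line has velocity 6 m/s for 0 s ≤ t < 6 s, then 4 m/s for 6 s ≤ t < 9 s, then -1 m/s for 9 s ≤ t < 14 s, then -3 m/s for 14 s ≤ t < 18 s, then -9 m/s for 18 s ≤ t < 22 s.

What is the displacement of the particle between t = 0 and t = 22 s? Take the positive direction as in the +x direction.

Net displacement equals the area under the velocity-time graph (areas below the axis count negative).
0–6 s: 6 × 6 = 36 m
6–9 s: 4 × 3 = 12 m
9–14 s: -1 × 5 = -5 m
14–18 s: -3 × 4 = -12 m
18–22 s: -9 × 4 = -36 m
Net displacement = -5 m

-5 m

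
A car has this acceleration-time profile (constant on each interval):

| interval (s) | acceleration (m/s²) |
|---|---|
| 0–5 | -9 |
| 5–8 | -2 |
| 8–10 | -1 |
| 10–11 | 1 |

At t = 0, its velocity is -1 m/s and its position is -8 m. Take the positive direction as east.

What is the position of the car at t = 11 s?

On each constant-a segment, Δv = aΔt and Δx = v₀Δt + ½aΔt²; chain segment to segment.
0–5 s: v starts -1 m/s; Δx = -1·5 + ½·-9·5² = -117.5 m; v ends -46 m/s.
5–8 s: v starts -46 m/s; Δx = -46·3 + ½·-2·3² = -147 m; v ends -52 m/s.
8–10 s: v starts -52 m/s; Δx = -52·2 + ½·-1·2² = -106 m; v ends -54 m/s.
10–11 s: v starts -54 m/s; Δx = -54·1 + ½·1·1² = -53.5 m; v ends -53 m/s.
x(11) = -8 + Σ Δx = -432 m.

-432 m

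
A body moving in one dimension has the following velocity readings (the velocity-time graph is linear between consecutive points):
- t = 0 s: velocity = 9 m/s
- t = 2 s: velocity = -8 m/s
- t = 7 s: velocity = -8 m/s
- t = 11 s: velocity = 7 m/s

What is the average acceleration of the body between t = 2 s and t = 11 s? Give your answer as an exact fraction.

5/3 m/s²

Average acceleration = Δv/Δt = (7 − -8)/(11 − 2) = 5/3 m/s².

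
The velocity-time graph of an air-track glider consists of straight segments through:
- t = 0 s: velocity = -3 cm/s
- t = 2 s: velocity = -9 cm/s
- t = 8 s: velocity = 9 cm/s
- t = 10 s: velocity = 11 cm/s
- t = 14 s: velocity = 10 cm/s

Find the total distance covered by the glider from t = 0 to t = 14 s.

Total distance travelled is ∫|v| dt — sum the magnitudes of each area piece.
0–2 s: |½(-3 + -9)(2)| = 12 cm
2–8 s: v = 0 at t = 5 s; triangle areas 13.5 + 13.5 = 27 cm
8–10 s: |½(9 + 11)(2)| = 20 cm
10–14 s: |½(11 + 10)(4)| = 42 cm
Total distance = 101 cm

101 cm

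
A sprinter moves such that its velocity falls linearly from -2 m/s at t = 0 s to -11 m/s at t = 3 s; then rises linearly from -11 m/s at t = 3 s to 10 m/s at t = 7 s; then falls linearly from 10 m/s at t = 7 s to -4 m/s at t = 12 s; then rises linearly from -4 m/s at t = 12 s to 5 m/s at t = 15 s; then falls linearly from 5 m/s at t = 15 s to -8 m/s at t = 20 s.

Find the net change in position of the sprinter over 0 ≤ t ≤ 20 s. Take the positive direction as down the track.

Displacement is the signed area under the v-t curve.
0–3 s: ½(-2 + -11)(3) = -19.5 m
3–7 s: ½(-11 + 10)(4) = -2 m
7–12 s: ½(10 + -4)(5) = 15 m
12–15 s: ½(-4 + 5)(3) = 1.5 m
15–20 s: ½(5 + -8)(5) = -7.5 m
Net displacement = -12.5 m

-12.5 m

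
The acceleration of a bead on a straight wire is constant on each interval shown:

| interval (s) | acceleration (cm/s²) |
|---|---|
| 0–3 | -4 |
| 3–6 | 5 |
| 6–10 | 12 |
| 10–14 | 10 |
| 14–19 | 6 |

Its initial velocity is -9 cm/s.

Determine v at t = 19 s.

112 cm/s

Δv equals the area under the a-t graph; then v = v₀ + Δv.
0–3 s: -4 × 3 = -12 cm/s
3–6 s: 5 × 3 = 15 cm/s
6–10 s: 12 × 4 = 48 cm/s
10–14 s: 10 × 4 = 40 cm/s
14–19 s: 6 × 5 = 30 cm/s
Δv = 121 cm/s, so v(19) = -9 + (121) = 112 cm/s.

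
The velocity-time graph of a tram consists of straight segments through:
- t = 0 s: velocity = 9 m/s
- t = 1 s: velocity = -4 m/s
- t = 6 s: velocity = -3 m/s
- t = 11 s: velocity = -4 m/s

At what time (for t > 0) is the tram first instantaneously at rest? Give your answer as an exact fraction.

v changes sign on 0–1 s (from 9 to -4); the graph is linear there, so v = 0 at t = 0 + (-9)·(1 − 0)/(-4 − 9) = 9/13 s.

t = 9/13 s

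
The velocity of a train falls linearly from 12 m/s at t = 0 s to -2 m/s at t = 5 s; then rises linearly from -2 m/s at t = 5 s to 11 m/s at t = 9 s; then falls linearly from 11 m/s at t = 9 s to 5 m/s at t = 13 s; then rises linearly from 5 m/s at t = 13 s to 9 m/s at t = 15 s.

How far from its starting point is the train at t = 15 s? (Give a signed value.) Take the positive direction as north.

Net displacement equals the area under the velocity-time graph (areas below the axis count negative).
0–5 s: ½(12 + -2)(5) = 25 m
5–9 s: ½(-2 + 11)(4) = 18 m
9–13 s: ½(11 + 5)(4) = 32 m
13–15 s: ½(5 + 9)(2) = 14 m
Net displacement = 89 m

89 m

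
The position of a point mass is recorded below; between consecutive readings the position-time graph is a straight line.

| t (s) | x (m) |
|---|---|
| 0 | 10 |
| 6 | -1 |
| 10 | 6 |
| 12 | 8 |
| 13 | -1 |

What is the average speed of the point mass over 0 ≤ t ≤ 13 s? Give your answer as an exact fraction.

Average speed = (total path length)/(elapsed time); on a piecewise-linear x-t graph the path length is Σ|Δx|.
0–6 s: |Δx| = |-1 − 10| = 11 m
6–10 s: |Δx| = |6 − -1| = 7 m
10–12 s: |Δx| = |8 − 6| = 2 m
12–13 s: |Δx| = |-1 − 8| = 9 m
Total path = 29 m; average speed = 29/13 = 29/13 m/s.

29/13 m/s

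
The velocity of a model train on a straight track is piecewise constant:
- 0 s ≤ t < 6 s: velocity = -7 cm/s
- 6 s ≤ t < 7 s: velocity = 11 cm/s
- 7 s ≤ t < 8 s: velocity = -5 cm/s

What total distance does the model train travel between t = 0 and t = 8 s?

58 cm

Distance (not displacement) is the total path length: add the absolute areas under v-t.
0–6 s: |-7| × 6 = 42 cm
6–7 s: |11| × 1 = 11 cm
7–8 s: |-5| × 1 = 5 cm
Total distance = 58 cm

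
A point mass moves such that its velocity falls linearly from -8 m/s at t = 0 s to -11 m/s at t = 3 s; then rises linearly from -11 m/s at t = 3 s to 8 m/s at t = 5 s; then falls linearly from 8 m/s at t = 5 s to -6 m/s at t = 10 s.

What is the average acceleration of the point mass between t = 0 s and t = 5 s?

Average acceleration = Δv/Δt = (8 − -8)/(5 − 0) = 3.2 m/s².

3.2 m/s²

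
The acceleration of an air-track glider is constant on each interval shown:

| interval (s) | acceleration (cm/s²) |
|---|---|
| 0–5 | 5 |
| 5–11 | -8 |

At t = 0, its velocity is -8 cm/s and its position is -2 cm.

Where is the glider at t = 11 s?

On each constant-a segment, Δv = aΔt and Δx = v₀Δt + ½aΔt²; chain segment to segment.
0–5 s: v starts -8 cm/s; Δx = -8·5 + ½·5·5² = 22.5 cm; v ends 17 cm/s.
5–11 s: v starts 17 cm/s; Δx = 17·6 + ½·-8·6² = -42 cm; v ends -31 cm/s.
x(11) = -2 + Σ Δx = -21.5 cm.

-21.5 cm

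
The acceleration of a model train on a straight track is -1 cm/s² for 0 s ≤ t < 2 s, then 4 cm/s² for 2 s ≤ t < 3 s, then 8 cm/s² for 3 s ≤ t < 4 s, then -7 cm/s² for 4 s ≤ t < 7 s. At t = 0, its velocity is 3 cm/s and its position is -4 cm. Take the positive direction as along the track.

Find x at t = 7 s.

On each constant-a segment, Δv = aΔt and Δx = v₀Δt + ½aΔt²; chain segment to segment.
0–2 s: v starts 3 cm/s; Δx = 3·2 + ½·-1·2² = 4 cm; v ends 1 cm/s.
2–3 s: v starts 1 cm/s; Δx = 1·1 + ½·4·1² = 3 cm; v ends 5 cm/s.
3–4 s: v starts 5 cm/s; Δx = 5·1 + ½·8·1² = 9 cm; v ends 13 cm/s.
4–7 s: v starts 13 cm/s; Δx = 13·3 + ½·-7·3² = 7.5 cm; v ends -8 cm/s.
x(7) = -4 + Σ Δx = 19.5 cm.

19.5 cm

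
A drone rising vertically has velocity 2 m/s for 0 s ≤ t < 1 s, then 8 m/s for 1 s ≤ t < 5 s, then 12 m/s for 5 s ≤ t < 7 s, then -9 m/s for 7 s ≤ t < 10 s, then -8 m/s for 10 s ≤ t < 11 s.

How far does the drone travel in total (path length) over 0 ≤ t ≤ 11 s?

Total distance travelled is ∫|v| dt — sum the magnitudes of each area piece.
0–1 s: |2| × 1 = 2 m
1–5 s: |8| × 4 = 32 m
5–7 s: |12| × 2 = 24 m
7–10 s: |-9| × 3 = 27 m
10–11 s: |-8| × 1 = 8 m
Total distance = 93 m

93 m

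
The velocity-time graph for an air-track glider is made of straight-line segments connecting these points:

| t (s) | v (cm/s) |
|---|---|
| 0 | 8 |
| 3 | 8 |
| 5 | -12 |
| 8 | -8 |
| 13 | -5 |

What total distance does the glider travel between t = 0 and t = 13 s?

Total distance travelled is ∫|v| dt — sum the magnitudes of each area piece.
0–3 s: |8| × 3 = 24 cm
3–5 s: v = 0 at t = 3.8 s; triangle areas 3.2 + 7.2 = 10.4 cm
5–8 s: |½(-12 + -8)(3)| = 30 cm
8–13 s: |½(-8 + -5)(5)| = 32.5 cm
Total distance = 96.9 cm

96.9 cm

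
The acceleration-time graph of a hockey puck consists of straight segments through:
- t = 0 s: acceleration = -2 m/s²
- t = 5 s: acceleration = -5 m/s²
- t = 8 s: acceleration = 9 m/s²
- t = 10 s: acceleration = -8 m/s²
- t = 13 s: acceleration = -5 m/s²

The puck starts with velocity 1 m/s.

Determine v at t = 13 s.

Δv equals the area under the a-t graph; then v = v₀ + Δv.
0–5 s: ½(-2 + -5)(5) = -17.5 m/s
5–8 s: ½(-5 + 9)(3) = 6 m/s
8–10 s: ½(9 + -8)(2) = 1 m/s
10–13 s: ½(-8 + -5)(3) = -19.5 m/s
Δv = -30 m/s, so v(13) = 1 + (-30) = -29 m/s.

-29 m/s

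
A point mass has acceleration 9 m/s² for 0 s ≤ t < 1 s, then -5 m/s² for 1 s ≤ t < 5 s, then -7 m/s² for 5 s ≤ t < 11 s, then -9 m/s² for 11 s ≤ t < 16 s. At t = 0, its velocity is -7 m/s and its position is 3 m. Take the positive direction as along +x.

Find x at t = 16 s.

On each constant-a segment, Δv = aΔt and Δx = v₀Δt + ½aΔt²; chain segment to segment.
0–1 s: v starts -7 m/s; Δx = -7·1 + ½·9·1² = -2.5 m; v ends 2 m/s.
1–5 s: v starts 2 m/s; Δx = 2·4 + ½·-5·4² = -32 m; v ends -18 m/s.
5–11 s: v starts -18 m/s; Δx = -18·6 + ½·-7·6² = -234 m; v ends -60 m/s.
11–16 s: v starts -60 m/s; Δx = -60·5 + ½·-9·5² = -412.5 m; v ends -105 m/s.
x(16) = 3 + Σ Δx = -678 m.

-678 m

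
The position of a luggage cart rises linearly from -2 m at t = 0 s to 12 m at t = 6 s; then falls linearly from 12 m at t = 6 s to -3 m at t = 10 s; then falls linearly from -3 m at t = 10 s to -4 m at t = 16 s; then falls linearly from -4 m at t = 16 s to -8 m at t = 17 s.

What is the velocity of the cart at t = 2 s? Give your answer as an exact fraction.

7/3 m/s

Velocity is the slope of the x-t graph on 0–6 s: (12 − -2)/(6 − 0) = 7/3 m/s.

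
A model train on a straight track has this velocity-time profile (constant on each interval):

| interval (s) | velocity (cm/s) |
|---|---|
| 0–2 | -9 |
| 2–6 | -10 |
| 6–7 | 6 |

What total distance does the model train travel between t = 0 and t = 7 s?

Total distance travelled is ∫|v| dt — sum the magnitudes of each area piece.
0–2 s: |-9| × 2 = 18 cm
2–6 s: |-10| × 4 = 40 cm
6–7 s: |6| × 1 = 6 cm
Total distance = 64 cm

64 cm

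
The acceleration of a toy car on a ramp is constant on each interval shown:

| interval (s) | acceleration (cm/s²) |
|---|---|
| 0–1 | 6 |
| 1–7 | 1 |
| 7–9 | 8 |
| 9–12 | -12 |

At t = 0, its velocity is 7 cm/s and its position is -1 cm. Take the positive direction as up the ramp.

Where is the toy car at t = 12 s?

On each constant-a segment, Δv = aΔt and Δx = v₀Δt + ½aΔt²; chain segment to segment.
0–1 s: v starts 7 cm/s; Δx = 7·1 + ½·6·1² = 10 cm; v ends 13 cm/s.
1–7 s: v starts 13 cm/s; Δx = 13·6 + ½·1·6² = 96 cm; v ends 19 cm/s.
7–9 s: v starts 19 cm/s; Δx = 19·2 + ½·8·2² = 54 cm; v ends 35 cm/s.
9–12 s: v starts 35 cm/s; Δx = 35·3 + ½·-12·3² = 51 cm; v ends -1 cm/s.
x(12) = -1 + Σ Δx = 210 cm.

210 cm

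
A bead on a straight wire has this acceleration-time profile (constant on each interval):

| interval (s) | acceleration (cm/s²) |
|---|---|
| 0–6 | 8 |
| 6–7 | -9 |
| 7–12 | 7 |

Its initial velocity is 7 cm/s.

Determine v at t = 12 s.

Δv equals the area under the a-t graph; then v = v₀ + Δv.
0–6 s: 8 × 6 = 48 cm/s
6–7 s: -9 × 1 = -9 cm/s
7–12 s: 7 × 5 = 35 cm/s
Δv = 74 cm/s, so v(12) = 7 + (74) = 81 cm/s.

81 cm/s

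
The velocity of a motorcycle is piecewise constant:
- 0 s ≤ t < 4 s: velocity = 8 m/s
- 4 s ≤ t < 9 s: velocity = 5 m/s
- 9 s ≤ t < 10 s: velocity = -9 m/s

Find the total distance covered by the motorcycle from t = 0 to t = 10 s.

Distance (not displacement) is the total path length: add the absolute areas under v-t.
0–4 s: |8| × 4 = 32 m
4–9 s: |5| × 5 = 25 m
9–10 s: |-9| × 1 = 9 m
Total distance = 66 m

66 m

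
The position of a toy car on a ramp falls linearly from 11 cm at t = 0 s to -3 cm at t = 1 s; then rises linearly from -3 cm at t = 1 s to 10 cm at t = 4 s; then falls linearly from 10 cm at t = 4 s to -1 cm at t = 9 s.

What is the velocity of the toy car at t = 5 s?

-2.2 cm/s

Velocity is the slope of the x-t graph on 4–9 s: (-1 − 10)/(9 − 4) = -2.2 cm/s.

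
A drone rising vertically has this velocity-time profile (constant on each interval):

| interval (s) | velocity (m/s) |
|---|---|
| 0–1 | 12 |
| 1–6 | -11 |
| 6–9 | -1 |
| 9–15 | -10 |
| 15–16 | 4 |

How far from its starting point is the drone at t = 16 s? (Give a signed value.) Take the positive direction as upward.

-102 m

Displacement is the signed area under the v-t curve.
0–1 s: 12 × 1 = 12 m
1–6 s: -11 × 5 = -55 m
6–9 s: -1 × 3 = -3 m
9–15 s: -10 × 6 = -60 m
15–16 s: 4 × 1 = 4 m
Net displacement = -102 m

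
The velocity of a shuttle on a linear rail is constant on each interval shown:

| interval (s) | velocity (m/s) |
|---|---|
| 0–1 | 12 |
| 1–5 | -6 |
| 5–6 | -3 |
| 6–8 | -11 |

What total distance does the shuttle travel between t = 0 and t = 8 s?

61 m

Distance (not displacement) is the total path length: add the absolute areas under v-t.
0–1 s: |12| × 1 = 12 m
1–5 s: |-6| × 4 = 24 m
5–6 s: |-3| × 1 = 3 m
6–8 s: |-11| × 2 = 22 m
Total distance = 61 m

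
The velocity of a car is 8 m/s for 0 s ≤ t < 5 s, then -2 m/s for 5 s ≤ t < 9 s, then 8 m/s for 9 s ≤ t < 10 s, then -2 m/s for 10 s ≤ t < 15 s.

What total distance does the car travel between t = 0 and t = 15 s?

Distance (not displacement) is the total path length: add the absolute areas under v-t.
0–5 s: |8| × 5 = 40 m
5–9 s: |-2| × 4 = 8 m
9–10 s: |8| × 1 = 8 m
10–15 s: |-2| × 5 = 10 m
Total distance = 66 m

66 m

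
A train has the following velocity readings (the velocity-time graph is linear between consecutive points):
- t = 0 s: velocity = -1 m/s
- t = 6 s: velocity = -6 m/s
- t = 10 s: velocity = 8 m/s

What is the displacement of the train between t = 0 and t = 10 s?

-17 m

Displacement is the signed area under the v-t curve.
0–6 s: ½(-1 + -6)(6) = -21 m
6–10 s: ½(-6 + 8)(4) = 4 m
Net displacement = -17 m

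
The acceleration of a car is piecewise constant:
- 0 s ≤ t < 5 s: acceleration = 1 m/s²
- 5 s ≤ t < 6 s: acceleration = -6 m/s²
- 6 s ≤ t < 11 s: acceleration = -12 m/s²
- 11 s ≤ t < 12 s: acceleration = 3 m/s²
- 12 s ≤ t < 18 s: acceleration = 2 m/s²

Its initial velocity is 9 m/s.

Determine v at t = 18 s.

Δv equals the area under the a-t graph; then v = v₀ + Δv.
0–5 s: 1 × 5 = 5 m/s
5–6 s: -6 × 1 = -6 m/s
6–11 s: -12 × 5 = -60 m/s
11–12 s: 3 × 1 = 3 m/s
12–18 s: 2 × 6 = 12 m/s
Δv = -46 m/s, so v(18) = 9 + (-46) = -37 m/s.

-37 m/s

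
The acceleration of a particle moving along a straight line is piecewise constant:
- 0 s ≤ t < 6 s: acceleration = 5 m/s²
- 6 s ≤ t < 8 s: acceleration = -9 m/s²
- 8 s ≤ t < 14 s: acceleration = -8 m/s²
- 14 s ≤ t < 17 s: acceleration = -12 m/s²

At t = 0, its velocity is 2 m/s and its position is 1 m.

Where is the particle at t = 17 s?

On each constant-a segment, Δv = aΔt and Δx = v₀Δt + ½aΔt²; chain segment to segment.
0–6 s: v starts 2 m/s; Δx = 2·6 + ½·5·6² = 102 m; v ends 32 m/s.
6–8 s: v starts 32 m/s; Δx = 32·2 + ½·-9·2² = 46 m; v ends 14 m/s.
8–14 s: v starts 14 m/s; Δx = 14·6 + ½·-8·6² = -60 m; v ends -34 m/s.
14–17 s: v starts -34 m/s; Δx = -34·3 + ½·-12·3² = -156 m; v ends -70 m/s.
x(17) = 1 + Σ Δx = -67 m.

-67 m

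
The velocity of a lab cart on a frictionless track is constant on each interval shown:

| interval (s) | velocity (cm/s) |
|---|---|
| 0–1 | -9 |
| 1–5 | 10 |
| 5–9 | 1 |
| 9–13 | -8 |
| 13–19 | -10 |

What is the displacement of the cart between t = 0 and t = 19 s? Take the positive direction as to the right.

-57 cm

Displacement is the signed area under the v-t curve.
0–1 s: -9 × 1 = -9 cm
1–5 s: 10 × 4 = 40 cm
5–9 s: 1 × 4 = 4 cm
9–13 s: -8 × 4 = -32 cm
13–19 s: -10 × 6 = -60 cm
Net displacement = -57 cm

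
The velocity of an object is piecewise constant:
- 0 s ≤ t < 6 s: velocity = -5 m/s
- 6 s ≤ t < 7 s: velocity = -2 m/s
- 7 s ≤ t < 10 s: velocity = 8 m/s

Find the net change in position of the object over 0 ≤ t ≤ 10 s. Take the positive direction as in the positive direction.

Displacement is the signed area under the v-t curve.
0–6 s: -5 × 6 = -30 m
6–7 s: -2 × 1 = -2 m
7–10 s: 8 × 3 = 24 m
Net displacement = -8 m

-8 m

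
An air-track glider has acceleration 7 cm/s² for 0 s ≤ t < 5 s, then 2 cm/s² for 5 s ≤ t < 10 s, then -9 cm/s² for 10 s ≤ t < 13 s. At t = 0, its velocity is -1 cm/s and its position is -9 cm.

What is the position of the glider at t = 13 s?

360 cm

On each constant-a segment, Δv = aΔt and Δx = v₀Δt + ½aΔt²; chain segment to segment.
0–5 s: v starts -1 cm/s; Δx = -1·5 + ½·7·5² = 82.5 cm; v ends 34 cm/s.
5–10 s: v starts 34 cm/s; Δx = 34·5 + ½·2·5² = 195 cm; v ends 44 cm/s.
10–13 s: v starts 44 cm/s; Δx = 44·3 + ½·-9·3² = 91.5 cm; v ends 17 cm/s.
x(13) = -9 + Σ Δx = 360 cm.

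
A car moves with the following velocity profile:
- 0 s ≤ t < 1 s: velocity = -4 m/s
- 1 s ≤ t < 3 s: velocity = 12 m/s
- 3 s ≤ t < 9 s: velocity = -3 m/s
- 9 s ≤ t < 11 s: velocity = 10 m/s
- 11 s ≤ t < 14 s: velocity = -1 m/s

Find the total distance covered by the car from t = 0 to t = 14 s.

69 m

Distance (not displacement) is the total path length: add the absolute areas under v-t.
0–1 s: |-4| × 1 = 4 m
1–3 s: |12| × 2 = 24 m
3–9 s: |-3| × 6 = 18 m
9–11 s: |10| × 2 = 20 m
11–14 s: |-1| × 3 = 3 m
Total distance = 69 m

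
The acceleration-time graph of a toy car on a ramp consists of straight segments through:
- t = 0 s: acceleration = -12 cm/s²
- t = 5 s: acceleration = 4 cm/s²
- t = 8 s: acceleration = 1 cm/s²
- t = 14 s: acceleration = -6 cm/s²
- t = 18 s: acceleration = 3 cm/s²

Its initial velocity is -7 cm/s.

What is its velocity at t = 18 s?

-40.5 cm/s

Δv equals the area under the a-t graph; then v = v₀ + Δv.
0–5 s: ½(-12 + 4)(5) = -20 cm/s
5–8 s: ½(4 + 1)(3) = 7.5 cm/s
8–14 s: ½(1 + -6)(6) = -15 cm/s
14–18 s: ½(-6 + 3)(4) = -6 cm/s
Δv = -33.5 cm/s, so v(18) = -7 + (-33.5) = -40.5 cm/s.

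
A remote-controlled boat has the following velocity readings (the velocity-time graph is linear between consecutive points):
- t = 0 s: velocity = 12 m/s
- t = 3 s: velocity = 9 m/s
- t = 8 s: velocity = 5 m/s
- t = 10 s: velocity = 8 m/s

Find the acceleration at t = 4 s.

Acceleration is the slope of the v-t graph on 3–8 s: (5 − 9)/(8 − 3) = -0.8 m/s².

-0.8 m/s²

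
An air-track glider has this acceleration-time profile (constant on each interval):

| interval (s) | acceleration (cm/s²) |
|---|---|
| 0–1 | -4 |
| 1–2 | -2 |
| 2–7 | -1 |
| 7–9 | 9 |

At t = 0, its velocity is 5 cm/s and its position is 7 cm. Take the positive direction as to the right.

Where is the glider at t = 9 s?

-1.5 cm

On each constant-a segment, Δv = aΔt and Δx = v₀Δt + ½aΔt²; chain segment to segment.
0–1 s: v starts 5 cm/s; Δx = 5·1 + ½·-4·1² = 3 cm; v ends 1 cm/s.
1–2 s: v starts 1 cm/s; Δx = 1·1 + ½·-2·1² = 0 cm; v ends -1 cm/s.
2–7 s: v starts -1 cm/s; Δx = -1·5 + ½·-1·5² = -17.5 cm; v ends -6 cm/s.
7–9 s: v starts -6 cm/s; Δx = -6·2 + ½·9·2² = 6 cm; v ends 12 cm/s.
x(9) = 7 + Σ Δx = -1.5 cm.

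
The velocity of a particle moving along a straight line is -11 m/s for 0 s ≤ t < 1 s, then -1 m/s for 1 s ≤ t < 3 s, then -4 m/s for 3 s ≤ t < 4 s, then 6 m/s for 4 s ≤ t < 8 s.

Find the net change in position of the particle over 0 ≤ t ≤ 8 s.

Displacement is the signed area under the v-t curve.
0–1 s: -11 × 1 = -11 m
1–3 s: -1 × 2 = -2 m
3–4 s: -4 × 1 = -4 m
4–8 s: 6 × 4 = 24 m
Net displacement = 7 m

7 m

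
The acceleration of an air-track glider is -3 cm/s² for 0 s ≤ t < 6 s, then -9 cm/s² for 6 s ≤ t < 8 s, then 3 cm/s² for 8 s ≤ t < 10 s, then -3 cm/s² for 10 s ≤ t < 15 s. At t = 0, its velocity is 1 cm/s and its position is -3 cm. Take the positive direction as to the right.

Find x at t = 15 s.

On each constant-a segment, Δv = aΔt and Δx = v₀Δt + ½aΔt²; chain segment to segment.
0–6 s: v starts 1 cm/s; Δx = 1·6 + ½·-3·6² = -48 cm; v ends -17 cm/s.
6–8 s: v starts -17 cm/s; Δx = -17·2 + ½·-9·2² = -52 cm; v ends -35 cm/s.
8–10 s: v starts -35 cm/s; Δx = -35·2 + ½·3·2² = -64 cm; v ends -29 cm/s.
10–15 s: v starts -29 cm/s; Δx = -29·5 + ½·-3·5² = -182.5 cm; v ends -44 cm/s.
x(15) = -3 + Σ Δx = -349.5 cm.

-349.5 cm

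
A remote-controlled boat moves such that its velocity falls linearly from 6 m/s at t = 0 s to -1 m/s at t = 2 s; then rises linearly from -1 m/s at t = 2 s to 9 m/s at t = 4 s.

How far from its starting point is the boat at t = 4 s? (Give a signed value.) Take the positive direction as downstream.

Displacement is the signed area under the v-t curve.
0–2 s: ½(6 + -1)(2) = 5 m
2–4 s: ½(-1 + 9)(2) = 8 m
Net displacement = 13 m

13 m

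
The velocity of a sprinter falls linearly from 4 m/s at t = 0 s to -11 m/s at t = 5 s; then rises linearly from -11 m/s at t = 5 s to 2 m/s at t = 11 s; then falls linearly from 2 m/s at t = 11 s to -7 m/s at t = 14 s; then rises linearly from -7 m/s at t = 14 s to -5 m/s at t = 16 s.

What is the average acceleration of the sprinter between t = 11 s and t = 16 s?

-1.4 m/s²

Average acceleration = Δv/Δt = (-5 − 2)/(16 − 11) = -1.4 m/s².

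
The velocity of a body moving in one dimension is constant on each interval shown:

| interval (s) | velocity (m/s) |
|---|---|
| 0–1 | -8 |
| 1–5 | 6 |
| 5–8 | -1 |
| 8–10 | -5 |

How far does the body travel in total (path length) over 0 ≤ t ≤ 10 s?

45 m

Total distance travelled is ∫|v| dt — sum the magnitudes of each area piece.
0–1 s: |-8| × 1 = 8 m
1–5 s: |6| × 4 = 24 m
5–8 s: |-1| × 3 = 3 m
8–10 s: |-5| × 2 = 10 m
Total distance = 45 m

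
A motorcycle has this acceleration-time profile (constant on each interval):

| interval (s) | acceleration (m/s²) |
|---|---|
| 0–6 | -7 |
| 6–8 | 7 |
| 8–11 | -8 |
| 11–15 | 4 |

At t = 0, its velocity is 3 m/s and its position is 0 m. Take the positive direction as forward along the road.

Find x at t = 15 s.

On each constant-a segment, Δv = aΔt and Δx = v₀Δt + ½aΔt²; chain segment to segment.
0–6 s: v starts 3 m/s; Δx = 3·6 + ½·-7·6² = -108 m; v ends -39 m/s.
6–8 s: v starts -39 m/s; Δx = -39·2 + ½·7·2² = -64 m; v ends -25 m/s.
8–11 s: v starts -25 m/s; Δx = -25·3 + ½·-8·3² = -111 m; v ends -49 m/s.
11–15 s: v starts -49 m/s; Δx = -49·4 + ½·4·4² = -164 m; v ends -33 m/s.
x(15) = 0 + Σ Δx = -447 m.

-447 m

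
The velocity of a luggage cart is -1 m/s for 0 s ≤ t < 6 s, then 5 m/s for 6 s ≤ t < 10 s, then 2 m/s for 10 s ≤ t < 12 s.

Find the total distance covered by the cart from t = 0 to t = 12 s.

30 m

Total distance travelled is ∫|v| dt — sum the magnitudes of each area piece.
0–6 s: |-1| × 6 = 6 m
6–10 s: |5| × 4 = 20 m
10–12 s: |2| × 2 = 4 m
Total distance = 30 m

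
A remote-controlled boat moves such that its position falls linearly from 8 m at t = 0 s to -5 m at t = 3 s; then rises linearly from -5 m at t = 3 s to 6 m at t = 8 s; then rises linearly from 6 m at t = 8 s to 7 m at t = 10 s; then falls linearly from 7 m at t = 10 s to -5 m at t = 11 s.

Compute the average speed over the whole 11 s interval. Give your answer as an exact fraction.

37/11 m/s

Average speed = (total path length)/(elapsed time); on a piecewise-linear x-t graph the path length is Σ|Δx|.
0–3 s: |Δx| = |-5 − 8| = 13 m
3–8 s: |Δx| = |6 − -5| = 11 m
8–10 s: |Δx| = |7 − 6| = 1 m
10–11 s: |Δx| = |-5 − 7| = 12 m
Total path = 37 m; average speed = 37/11 = 37/11 m/s.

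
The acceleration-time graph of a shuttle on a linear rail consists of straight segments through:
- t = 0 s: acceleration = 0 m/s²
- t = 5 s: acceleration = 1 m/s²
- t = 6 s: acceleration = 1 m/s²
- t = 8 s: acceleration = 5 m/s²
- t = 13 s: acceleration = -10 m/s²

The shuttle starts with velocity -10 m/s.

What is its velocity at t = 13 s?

Δv equals the area under the a-t graph; then v = v₀ + Δv.
0–5 s: ½(0 + 1)(5) = 2.5 m/s
5–6 s: 1 × 1 = 1 m/s
6–8 s: ½(1 + 5)(2) = 6 m/s
8–13 s: ½(5 + -10)(5) = -12.5 m/s
Δv = -3 m/s, so v(13) = -10 + (-3) = -13 m/s.

-13 m/s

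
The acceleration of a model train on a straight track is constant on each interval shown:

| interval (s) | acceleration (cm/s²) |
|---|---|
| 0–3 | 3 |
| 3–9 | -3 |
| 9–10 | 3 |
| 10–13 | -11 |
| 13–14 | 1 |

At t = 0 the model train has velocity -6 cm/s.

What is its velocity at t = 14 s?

Δv equals the area under the a-t graph; then v = v₀ + Δv.
0–3 s: 3 × 3 = 9 cm/s
3–9 s: -3 × 6 = -18 cm/s
9–10 s: 3 × 1 = 3 cm/s
10–13 s: -11 × 3 = -33 cm/s
13–14 s: 1 × 1 = 1 cm/s
Δv = -38 cm/s, so v(14) = -6 + (-38) = -44 cm/s.

-44 cm/s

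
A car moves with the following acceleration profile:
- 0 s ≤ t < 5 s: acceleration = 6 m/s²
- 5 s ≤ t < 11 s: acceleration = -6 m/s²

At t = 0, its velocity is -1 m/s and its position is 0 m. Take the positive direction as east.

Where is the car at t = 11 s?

On each constant-a segment, Δv = aΔt and Δx = v₀Δt + ½aΔt²; chain segment to segment.
0–5 s: v starts -1 m/s; Δx = -1·5 + ½·6·5² = 70 m; v ends 29 m/s.
5–11 s: v starts 29 m/s; Δx = 29·6 + ½·-6·6² = 66 m; v ends -7 m/s.
x(11) = 0 + Σ Δx = 136 m.

136 m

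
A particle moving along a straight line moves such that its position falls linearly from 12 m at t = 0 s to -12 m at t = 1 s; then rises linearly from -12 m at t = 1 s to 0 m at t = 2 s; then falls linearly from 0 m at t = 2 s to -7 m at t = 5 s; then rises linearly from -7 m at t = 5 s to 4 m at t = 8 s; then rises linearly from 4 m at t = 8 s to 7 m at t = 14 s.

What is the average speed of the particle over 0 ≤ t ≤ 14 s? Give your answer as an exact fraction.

57/14 m/s

Average speed = (total path length)/(elapsed time); on a piecewise-linear x-t graph the path length is Σ|Δx|.
0–1 s: |Δx| = |-12 − 12| = 24 m
1–2 s: |Δx| = |0 − -12| = 12 m
2–5 s: |Δx| = |-7 − 0| = 7 m
5–8 s: |Δx| = |4 − -7| = 11 m
8–14 s: |Δx| = |7 − 4| = 3 m
Total path = 57 m; average speed = 57/14 = 57/14 m/s.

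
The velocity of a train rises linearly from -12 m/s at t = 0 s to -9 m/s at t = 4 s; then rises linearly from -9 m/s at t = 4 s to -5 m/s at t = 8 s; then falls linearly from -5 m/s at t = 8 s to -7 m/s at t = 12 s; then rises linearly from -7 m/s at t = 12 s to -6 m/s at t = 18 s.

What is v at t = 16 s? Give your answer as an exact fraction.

-19/3 m/s

On 12–18 s the graph is linear from -7 to -6 m/s: v(16) = -7 + (-6 − -7)·(16 − 12)/(18 − 12) = -19/3 m/s.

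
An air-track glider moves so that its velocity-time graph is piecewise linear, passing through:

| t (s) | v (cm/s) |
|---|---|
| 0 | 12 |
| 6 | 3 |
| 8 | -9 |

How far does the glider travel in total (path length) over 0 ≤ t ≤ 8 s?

52.5 cm

Distance (not displacement) is the total path length: add the absolute areas under v-t.
0–6 s: |½(12 + 3)(6)| = 45 cm
6–8 s: v = 0 at t = 6.5 s; triangle areas 0.75 + 6.75 = 7.5 cm
Total distance = 52.5 cm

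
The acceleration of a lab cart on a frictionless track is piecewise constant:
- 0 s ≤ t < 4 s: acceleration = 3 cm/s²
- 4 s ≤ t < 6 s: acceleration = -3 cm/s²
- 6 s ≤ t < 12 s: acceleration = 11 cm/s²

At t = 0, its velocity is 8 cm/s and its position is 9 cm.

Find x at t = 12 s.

On each constant-a segment, Δv = aΔt and Δx = v₀Δt + ½aΔt²; chain segment to segment.
0–4 s: v starts 8 cm/s; Δx = 8·4 + ½·3·4² = 56 cm; v ends 20 cm/s.
4–6 s: v starts 20 cm/s; Δx = 20·2 + ½·-3·2² = 34 cm; v ends 14 cm/s.
6–12 s: v starts 14 cm/s; Δx = 14·6 + ½·11·6² = 282 cm; v ends 80 cm/s.
x(12) = 9 + Σ Δx = 381 cm.

381 cm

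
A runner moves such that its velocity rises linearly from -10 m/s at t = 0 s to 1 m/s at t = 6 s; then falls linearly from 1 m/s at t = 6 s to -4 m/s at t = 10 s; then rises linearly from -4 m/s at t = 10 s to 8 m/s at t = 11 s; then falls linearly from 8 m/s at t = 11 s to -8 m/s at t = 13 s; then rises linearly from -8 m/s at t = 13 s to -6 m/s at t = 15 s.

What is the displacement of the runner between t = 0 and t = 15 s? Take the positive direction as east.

Net displacement equals the area under the velocity-time graph (areas below the axis count negative).
0–6 s: ½(-10 + 1)(6) = -27 m
6–10 s: ½(1 + -4)(4) = -6 m
10–11 s: ½(-4 + 8)(1) = 2 m
11–13 s: ½(8 + -8)(2) = 0 m
13–15 s: ½(-8 + -6)(2) = -14 m
Net displacement = -45 m

-45 m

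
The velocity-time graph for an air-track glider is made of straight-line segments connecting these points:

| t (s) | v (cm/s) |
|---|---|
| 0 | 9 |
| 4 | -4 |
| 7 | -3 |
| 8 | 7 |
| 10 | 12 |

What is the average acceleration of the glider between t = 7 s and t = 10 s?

Average acceleration = Δv/Δt = (12 − -3)/(10 − 7) = 5 cm/s².

5 cm/s²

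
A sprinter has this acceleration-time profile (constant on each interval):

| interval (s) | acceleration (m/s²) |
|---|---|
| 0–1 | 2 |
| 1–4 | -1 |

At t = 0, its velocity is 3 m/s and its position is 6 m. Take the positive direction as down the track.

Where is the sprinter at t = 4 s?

20.5 m

On each constant-a segment, Δv = aΔt and Δx = v₀Δt + ½aΔt²; chain segment to segment.
0–1 s: v starts 3 m/s; Δx = 3·1 + ½·2·1² = 4 m; v ends 5 m/s.
1–4 s: v starts 5 m/s; Δx = 5·3 + ½·-1·3² = 10.5 m; v ends 2 m/s.
x(4) = 6 + Σ Δx = 20.5 m.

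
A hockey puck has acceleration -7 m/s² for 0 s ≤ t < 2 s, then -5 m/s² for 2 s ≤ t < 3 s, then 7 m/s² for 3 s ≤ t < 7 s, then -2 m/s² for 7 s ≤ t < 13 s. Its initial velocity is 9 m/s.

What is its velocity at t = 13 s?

Δv equals the area under the a-t graph; then v = v₀ + Δv.
0–2 s: -7 × 2 = -14 m/s
2–3 s: -5 × 1 = -5 m/s
3–7 s: 7 × 4 = 28 m/s
7–13 s: -2 × 6 = -12 m/s
Δv = -3 m/s, so v(13) = 9 + (-3) = 6 m/s.

6 m/s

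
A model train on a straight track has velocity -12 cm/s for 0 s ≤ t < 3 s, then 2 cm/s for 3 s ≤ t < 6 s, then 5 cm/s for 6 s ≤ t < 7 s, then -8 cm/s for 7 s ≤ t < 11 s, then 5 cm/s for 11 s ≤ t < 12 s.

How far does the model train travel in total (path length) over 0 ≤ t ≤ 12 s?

84 cm

Distance (not displacement) is the total path length: add the absolute areas under v-t.
0–3 s: |-12| × 3 = 36 cm
3–6 s: |2| × 3 = 6 cm
6–7 s: |5| × 1 = 5 cm
7–11 s: |-8| × 4 = 32 cm
11–12 s: |5| × 1 = 5 cm
Total distance = 84 cm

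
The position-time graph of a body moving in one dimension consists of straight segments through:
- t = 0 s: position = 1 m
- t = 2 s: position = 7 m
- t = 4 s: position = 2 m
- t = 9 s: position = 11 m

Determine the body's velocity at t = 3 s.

-2.5 m/s

Velocity is the slope of the x-t graph on 2–4 s: (2 − 7)/(4 − 2) = -2.5 m/s.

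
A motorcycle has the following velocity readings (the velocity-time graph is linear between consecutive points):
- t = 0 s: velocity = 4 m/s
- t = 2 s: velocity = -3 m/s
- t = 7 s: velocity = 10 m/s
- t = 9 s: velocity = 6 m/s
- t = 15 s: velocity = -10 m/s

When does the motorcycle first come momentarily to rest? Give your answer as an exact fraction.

v changes sign on 0–2 s (from 4 to -3); the graph is linear there, so v = 0 at t = 0 + (-4)·(2 − 0)/(-3 − 4) = 8/7 s.

t = 8/7 s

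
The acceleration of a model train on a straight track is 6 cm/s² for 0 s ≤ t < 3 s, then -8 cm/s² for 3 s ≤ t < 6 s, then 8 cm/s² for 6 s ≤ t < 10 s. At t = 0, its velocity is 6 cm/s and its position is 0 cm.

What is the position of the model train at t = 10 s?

On each constant-a segment, Δv = aΔt and Δx = v₀Δt + ½aΔt²; chain segment to segment.
0–3 s: v starts 6 cm/s; Δx = 6·3 + ½·6·3² = 45 cm; v ends 24 cm/s.
3–6 s: v starts 24 cm/s; Δx = 24·3 + ½·-8·3² = 36 cm; v ends 0 cm/s.
6–10 s: v starts 0 cm/s; Δx = 0·4 + ½·8·4² = 64 cm; v ends 32 cm/s.
x(10) = 0 + Σ Δx = 145 cm.

145 cm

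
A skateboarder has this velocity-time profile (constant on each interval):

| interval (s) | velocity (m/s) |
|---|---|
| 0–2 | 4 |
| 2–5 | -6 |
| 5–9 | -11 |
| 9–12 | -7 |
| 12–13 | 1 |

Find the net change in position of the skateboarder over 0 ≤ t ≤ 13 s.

-74 m

Displacement is the signed area under the v-t curve.
0–2 s: 4 × 2 = 8 m
2–5 s: -6 × 3 = -18 m
5–9 s: -11 × 4 = -44 m
9–12 s: -7 × 3 = -21 m
12–13 s: 1 × 1 = 1 m
Net displacement = -74 m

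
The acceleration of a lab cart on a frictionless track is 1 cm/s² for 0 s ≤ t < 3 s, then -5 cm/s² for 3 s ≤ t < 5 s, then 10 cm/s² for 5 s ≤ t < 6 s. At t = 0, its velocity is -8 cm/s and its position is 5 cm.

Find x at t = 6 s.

-44.5 cm

On each constant-a segment, Δv = aΔt and Δx = v₀Δt + ½aΔt²; chain segment to segment.
0–3 s: v starts -8 cm/s; Δx = -8·3 + ½·1·3² = -19.5 cm; v ends -5 cm/s.
3–5 s: v starts -5 cm/s; Δx = -5·2 + ½·-5·2² = -20 cm; v ends -15 cm/s.
5–6 s: v starts -15 cm/s; Δx = -15·1 + ½·10·1² = -10 cm; v ends -5 cm/s.
x(6) = 5 + Σ Δx = -44.5 cm.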